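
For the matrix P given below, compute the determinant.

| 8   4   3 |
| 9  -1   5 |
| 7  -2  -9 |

det(P) = 583

Expand along row 1:
  + 8 · |-1 5; -2 -9| = 8·(9 − (-10)) = 152
  − 4 · |9 5; 7 -9| = −4·(-81 − 35) = 464
  + 3 · |9 -1; 7 -2| = 3·(-18 − (-7)) = -33
Sum: (152) + (464) + (-33) = 583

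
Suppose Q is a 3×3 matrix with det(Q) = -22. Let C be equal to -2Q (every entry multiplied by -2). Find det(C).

For a 3×3 matrix, det(-2Q) = (-2)^3·det(Q) = -8·det(Q).
det(C) = (-8)·(-22) = 176

det(C) = 176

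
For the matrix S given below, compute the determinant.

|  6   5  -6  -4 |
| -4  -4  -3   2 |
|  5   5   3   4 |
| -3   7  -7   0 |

The determinant is -2888.

Expand along row 4 (it has 1 zero):
  − (-3) · M_41   where M_41 = det([5 -6 -4; -4 -3 2; 5 3 4]) = -258
  + (7) · M_42   where M_42 = det([6 -6 -4; -4 -3 2; 5 3 4]) = -276
  − (-7) · M_43   where M_43 = det([6 5 -4; -4 -4 2; 5 5 4]) = -26
det = (-1)·(-3)·(-258) + (+1)·(7)·(-276) + (-1)·(-7)·(-26) = -2888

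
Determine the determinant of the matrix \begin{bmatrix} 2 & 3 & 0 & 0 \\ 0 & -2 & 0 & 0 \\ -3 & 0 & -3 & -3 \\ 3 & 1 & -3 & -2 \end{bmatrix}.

The matrix is block lower-triangular with a 2×2 block and a 2×2 block on the diagonal, so its determinant equals the product of the determinants of the diagonal blocks.
det of the 2×2 block = -4
det of the 2×2 block = -3
det = (-4)·(-3) = 12

12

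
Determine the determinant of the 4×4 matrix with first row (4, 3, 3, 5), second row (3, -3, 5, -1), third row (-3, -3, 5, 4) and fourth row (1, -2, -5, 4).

-2027

Expand along row 1:
  + (4) · M_11   where M_11 = det([-3 5 -1; -3 5 4; -2 -5 4]) = -125
  − (3) · M_12   where M_12 = det([3 5 -1; -3 5 4; 1 -5 4]) = 190
  + (3) · M_13   where M_13 = det([3 -3 -1; -3 -3 4; 1 -2 4]) = -69
  − (5) · M_14   where M_14 = det([3 -3 5; -3 -3 5; 1 -2 -5]) = 150
det = (+1)·(4)·(-125) + (-1)·(3)·(190) + (+1)·(3)·(-69) + (-1)·(5)·(150) = -2027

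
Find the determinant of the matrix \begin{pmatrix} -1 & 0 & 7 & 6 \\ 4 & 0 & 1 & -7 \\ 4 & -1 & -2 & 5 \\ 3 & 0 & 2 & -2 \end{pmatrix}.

Expand along column 2 (it has 3 zeros):
  − (-1) · M_32   where M_32 = det([-1 7 6; 4 1 -7; 3 2 -2]) = -73
det = (-1)·(-1)·(-73) = -73

-73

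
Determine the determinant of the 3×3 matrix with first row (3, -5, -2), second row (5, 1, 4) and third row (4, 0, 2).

The determinant is -16.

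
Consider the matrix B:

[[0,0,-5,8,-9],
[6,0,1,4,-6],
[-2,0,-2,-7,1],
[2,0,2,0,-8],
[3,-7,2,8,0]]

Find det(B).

15190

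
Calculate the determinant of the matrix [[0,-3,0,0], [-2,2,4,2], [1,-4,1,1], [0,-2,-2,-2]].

Expand along row 1 (it has 3 zeros):
  − (-3) · M_12   where M_12 = det([-2 4 2; 1 1 1; 0 -2 -2]) = 4
det = (-1)·(-3)·(4) = 12

12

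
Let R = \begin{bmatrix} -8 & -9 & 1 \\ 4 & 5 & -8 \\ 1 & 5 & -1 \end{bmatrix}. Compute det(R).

The determinant is -229.

Expand along column 1:
  + (-8) · |5 -8; 5 -1| = (-8)·(-5 − (-40)) = -280
  − 4 · |-9 1; 5 -1| = −4·(9 − 5) = -16
  + 1 · |-9 1; 5 -8| = 1·(72 − 5) = 67
Sum: (-280) + (-16) + (67) = -229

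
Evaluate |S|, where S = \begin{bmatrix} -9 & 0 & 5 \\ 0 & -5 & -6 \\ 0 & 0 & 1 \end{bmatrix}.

S is upper triangular, so det(S) is the product of the diagonal entries:
det = (-9) · (-5) · (1) = 45

|S| = 45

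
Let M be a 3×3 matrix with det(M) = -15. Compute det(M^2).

det(M^2) = (det M)^2 = (-15)^2 = 225

225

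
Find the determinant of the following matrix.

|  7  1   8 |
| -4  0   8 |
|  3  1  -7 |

-92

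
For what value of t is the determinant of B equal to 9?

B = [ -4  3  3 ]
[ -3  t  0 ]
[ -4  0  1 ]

0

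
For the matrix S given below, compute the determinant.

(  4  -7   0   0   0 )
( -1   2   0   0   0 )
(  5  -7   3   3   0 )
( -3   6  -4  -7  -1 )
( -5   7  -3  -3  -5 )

45

S is block lower-triangular with a 2×2 block and a 3×3 block on the diagonal, so its determinant equals the product of the determinants of the diagonal blocks.
det of the 2×2 block = 1
det of the 3×3 block = 45
det = (1)·(45) = 45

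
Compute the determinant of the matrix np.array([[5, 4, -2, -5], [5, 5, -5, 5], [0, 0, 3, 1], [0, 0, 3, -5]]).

-90

The matrix is block upper-triangular with a 2×2 block and a 2×2 block on the diagonal, so its determinant equals the product of the determinants of the diagonal blocks.
det of the 2×2 block = 5
det of the 2×2 block = -18
det = (5)·(-18) = -90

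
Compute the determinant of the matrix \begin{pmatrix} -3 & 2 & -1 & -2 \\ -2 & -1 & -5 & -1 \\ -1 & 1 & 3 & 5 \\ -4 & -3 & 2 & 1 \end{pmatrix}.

-500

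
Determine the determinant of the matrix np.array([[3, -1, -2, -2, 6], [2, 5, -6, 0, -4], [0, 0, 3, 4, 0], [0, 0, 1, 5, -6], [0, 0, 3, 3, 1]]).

-119

The matrix is block upper-triangular with a 2×2 block and a 3×3 block on the diagonal, so its determinant equals the product of the determinants of the diagonal blocks.
det of the 2×2 block = 17
det of the 3×3 block = -7
det = (17)·(-7) = -119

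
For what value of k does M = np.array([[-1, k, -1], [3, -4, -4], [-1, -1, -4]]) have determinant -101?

-6

Expanding along the column containing k, det(M) is linear in k: det(M) = (16)·k + (-5).
Set (16)·k + (-5) = -101  ⇒  (16)·k = -96  ⇒  k = -6.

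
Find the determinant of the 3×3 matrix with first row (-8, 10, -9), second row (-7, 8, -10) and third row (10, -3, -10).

The determinant is -289.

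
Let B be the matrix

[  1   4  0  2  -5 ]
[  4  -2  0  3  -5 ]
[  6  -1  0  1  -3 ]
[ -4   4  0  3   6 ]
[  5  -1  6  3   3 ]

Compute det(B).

Expand along column 3 (it has 4 zeros):
  + (6) · M_53   where M_53 = det([1 4 2 -5; 4 -2 3 -5; 6 -1 1 -3; -4 4 3 6]) = 799
det = (+1)·(6)·(799) = 4794

det(B) = 4794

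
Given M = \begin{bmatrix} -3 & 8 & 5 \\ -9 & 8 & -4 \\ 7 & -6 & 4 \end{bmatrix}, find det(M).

The determinant is 30.

Expand along row 1:
  + (-3) · |8 -4; -6 4| = (-3)·(32 − 24) = -24
  − 8 · |-9 -4; 7 4| = −8·(-36 − (-28)) = 64
  + 5 · |-9 8; 7 -6| = 5·(54 − 56) = -10
Sum: (-24) + (64) + (-10) = 30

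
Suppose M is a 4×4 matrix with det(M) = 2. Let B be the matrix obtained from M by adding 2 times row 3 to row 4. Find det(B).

Adding a multiple of one row to another leaves the determinant unchanged.
det(B) = (1)·(2) = 2

det(B) = 2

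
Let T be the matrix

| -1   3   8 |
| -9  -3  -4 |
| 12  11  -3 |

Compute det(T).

|T| = -782

Expand along row 1:
  + (-1) · |-3 -4; 11 -3| = (-1)·(9 − (-44)) = -53
  − 3 · |-9 -4; 12 -3| = −3·(27 − (-48)) = -225
  + 8 · |-9 -3; 12 11| = 8·(-99 − (-36)) = -504
Sum: (-53) + (-225) + (-504) = -782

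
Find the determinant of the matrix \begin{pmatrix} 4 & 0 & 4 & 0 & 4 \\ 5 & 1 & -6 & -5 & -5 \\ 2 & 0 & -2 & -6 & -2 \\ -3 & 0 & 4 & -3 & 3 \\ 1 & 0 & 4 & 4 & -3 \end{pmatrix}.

The determinant is -1504.

Expand along column 2 (it has 4 zeros):
  + (1) · M_22   where M_22 = det([4 4 0 4; 2 -2 -6 -2; -3 4 -3 3; 1 4 4 -3]) = -1504
det = (+1)·(1)·(-1504) = -1504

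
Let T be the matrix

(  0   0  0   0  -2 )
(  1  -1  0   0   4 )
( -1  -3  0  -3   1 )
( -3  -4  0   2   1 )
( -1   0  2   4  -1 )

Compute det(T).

|T| = -116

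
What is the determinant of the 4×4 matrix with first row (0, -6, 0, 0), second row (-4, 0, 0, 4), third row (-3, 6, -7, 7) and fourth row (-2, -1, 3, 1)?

The determinant is 120.

Expand along row 1 (it has 3 zeros):
  − (-6) · M_12   where M_12 = det([-4 0 4; -3 -7 7; -2 3 1]) = 20
det = (-1)·(-6)·(20) = 120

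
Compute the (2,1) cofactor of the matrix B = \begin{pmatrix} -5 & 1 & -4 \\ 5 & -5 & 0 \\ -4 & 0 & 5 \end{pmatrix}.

Delete row 2 and column 1; the remaining 2×2 submatrix is [1 -4; 0 5].
Its determinant is 1·5 − (-4)·0 = 5.
The cofactor carries sign (−1)^(2+1) = −1, so C_{2,1} = −(5) = -5.

The cofactor is -5.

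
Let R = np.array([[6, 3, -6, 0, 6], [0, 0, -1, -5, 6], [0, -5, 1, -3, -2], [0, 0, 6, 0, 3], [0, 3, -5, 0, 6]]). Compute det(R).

det(R) = 4194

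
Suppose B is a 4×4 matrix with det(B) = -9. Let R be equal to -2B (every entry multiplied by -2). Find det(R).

For a 4×4 matrix, det(-2B) = (-2)^4·det(B) = 16·det(B).
det(R) = (16)·(-9) = -144

-144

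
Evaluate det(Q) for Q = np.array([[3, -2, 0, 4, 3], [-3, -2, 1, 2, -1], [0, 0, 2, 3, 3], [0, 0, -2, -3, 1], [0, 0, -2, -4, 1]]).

|Q| = -96

Q is block upper-triangular with a 2×2 block and a 3×3 block on the diagonal, so its determinant equals the product of the determinants of the diagonal blocks.
det of the 2×2 block = -12
det of the 3×3 block = 8
det = (-12)·(8) = -96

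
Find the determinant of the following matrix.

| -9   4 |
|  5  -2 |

det = (-9)·(-2) − 4·5 = 18 − 20 = -2

-2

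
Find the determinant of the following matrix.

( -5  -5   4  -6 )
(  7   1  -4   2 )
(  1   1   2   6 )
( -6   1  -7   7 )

The determinant is 1996.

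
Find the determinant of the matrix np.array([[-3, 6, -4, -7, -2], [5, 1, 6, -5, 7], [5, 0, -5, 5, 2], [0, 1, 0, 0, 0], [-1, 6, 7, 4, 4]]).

Expand along row 4 (it has 4 zeros):
  + (1) · M_42   where M_42 = det([-3 -4 -7 -2; 5 6 -5 7; 5 -5 5 2; -1 7 4 4]) = 2323
det = (+1)·(1)·(2323) = 2323

2323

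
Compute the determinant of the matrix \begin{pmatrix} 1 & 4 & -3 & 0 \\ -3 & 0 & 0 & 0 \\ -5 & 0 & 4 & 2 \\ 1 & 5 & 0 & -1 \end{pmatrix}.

Expand along row 2 (it has 3 zeros):
  − (-3) · M_21   where M_21 = det([4 -3 0; 0 4 2; 5 0 -1]) = -46
det = (-1)·(-3)·(-46) = -138

-138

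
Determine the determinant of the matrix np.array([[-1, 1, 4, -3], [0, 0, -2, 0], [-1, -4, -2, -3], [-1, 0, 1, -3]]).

0

Expand along row 2 (it has 3 zeros):
  − (-2) · M_23   where M_23 = det([-1 1 -3; -1 -4 -3; -1 0 -3]) = 0
det = (-1)·(-2)·(0) = 0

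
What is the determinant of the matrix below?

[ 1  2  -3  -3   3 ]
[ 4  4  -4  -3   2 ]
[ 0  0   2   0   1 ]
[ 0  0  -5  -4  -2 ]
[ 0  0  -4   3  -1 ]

44

The matrix is block upper-triangular with a 2×2 block and a 3×3 block on the diagonal, so its determinant equals the product of the determinants of the diagonal blocks.
det of the 2×2 block = -4
det of the 3×3 block = -11
det = (-4)·(-11) = 44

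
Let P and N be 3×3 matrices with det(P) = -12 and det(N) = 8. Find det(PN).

det(PN) = det(P)·det(N) = (-12)·(8) = -96

|PN| = -96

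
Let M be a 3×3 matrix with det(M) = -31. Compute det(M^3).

The determinant is -29791.

det(M^3) = (det M)^3 = (-31)^3 = -29791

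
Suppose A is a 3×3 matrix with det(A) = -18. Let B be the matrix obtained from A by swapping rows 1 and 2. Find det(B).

The determinant is 18.

Swapping two rows multiplies the determinant by −1.
det(B) = (-1)·(-18) = 18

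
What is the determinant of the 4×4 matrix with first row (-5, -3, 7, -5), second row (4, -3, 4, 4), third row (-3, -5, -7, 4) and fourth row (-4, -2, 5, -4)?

Expand along row 1:
  + (-5) · M_11   where M_11 = det([-3 4 4; -5 -7 4; -2 5 -4]) = -292
  − (-3) · M_12   where M_12 = det([4 4 4; -3 -7 4; -4 5 -4]) = -252
  + (7) · M_13   where M_13 = det([4 -3 4; -3 -5 4; -4 -2 -4]) = 140
  − (-5) · M_14   where M_14 = det([4 -3 4; -3 -5 -7; -4 -2 5]) = -341
det = (+1)·(-5)·(-292) + (-1)·(-3)·(-252) + (+1)·(7)·(140) + (-1)·(-5)·(-341) = -21

The determinant is -21.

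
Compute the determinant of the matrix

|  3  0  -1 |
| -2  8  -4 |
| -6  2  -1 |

Expand along row 1:
  + 3 · |8 -4; 2 -1| = 3·(-8 − (-8)) = 0
  + (-1) · |-2 8; -6 2| = (-1)·(-4 − (-48)) = -44
Sum: (0) + (-44) = -44

The determinant is -44.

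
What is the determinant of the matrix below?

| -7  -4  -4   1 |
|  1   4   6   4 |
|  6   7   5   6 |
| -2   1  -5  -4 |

Expand along row 1:
  + (-7) · M_11   where M_11 = det([4 6 4; 7 5 6; 1 -5 -4]) = 84
  − (-4) · M_12   where M_12 = det([1 6 4; 6 5 6; -2 -5 -4]) = 2
  + (-4) · M_13   where M_13 = det([1 4 4; 6 7 6; -2 1 -4]) = 94
  − (1) · M_14   where M_14 = det([1 4 6; 6 7 5; -2 1 -5]) = 160
det = (+1)·(-7)·(84) + (-1)·(-4)·(2) + (+1)·(-4)·(94) + (-1)·(1)·(160) = -1116

-1116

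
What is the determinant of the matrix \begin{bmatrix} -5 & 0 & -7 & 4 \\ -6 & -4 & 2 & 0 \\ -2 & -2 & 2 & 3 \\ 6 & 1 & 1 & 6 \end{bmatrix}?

The determinant is 288.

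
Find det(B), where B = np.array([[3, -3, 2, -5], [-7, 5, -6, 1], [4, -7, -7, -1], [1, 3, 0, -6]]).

Expand along row 4 (it has 1 zero):
  − (1) · M_41   where M_41 = det([-3 2 -5; 5 -6 1; -7 -7 -1]) = 342
  + (3) · M_42   where M_42 = det([3 2 -5; -7 -6 1; 4 -7 -1]) = -332
  + (-6) · M_44   where M_44 = det([3 -3 2; -7 5 -6; 4 -7 -7]) = 46
det = (-1)·(1)·(342) + (+1)·(3)·(-332) + (+1)·(-6)·(46) = -1614

The determinant is -1614.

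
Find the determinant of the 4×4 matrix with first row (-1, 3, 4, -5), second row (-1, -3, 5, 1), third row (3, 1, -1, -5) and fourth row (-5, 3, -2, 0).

Expand along row 4 (it has 1 zero):
  − (-5) · M_41   where M_41 = det([3 4 -5; -3 5 1; 1 -1 -5]) = -118
  + (3) · M_42   where M_42 = det([-1 4 -5; -1 5 1; 3 -1 -5]) = 86
  − (-2) · M_43   where M_43 = det([-1 3 -5; -1 -3 1; 3 1 -5]) = -60
det = (-1)·(-5)·(-118) + (+1)·(3)·(86) + (-1)·(-2)·(-60) = -452

-452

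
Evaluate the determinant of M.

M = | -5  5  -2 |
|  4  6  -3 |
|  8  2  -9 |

|M| = 380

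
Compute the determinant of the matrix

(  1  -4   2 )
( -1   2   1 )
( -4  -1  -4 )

Expand along column 1:
  + 1 · |2 1; -1 -4| = 1·(-8 − (-1)) = -7
  − (-1) · |-4 2; -1 -4| = −(-1)·(16 − (-2)) = 18
  + (-4) · |-4 2; 2 1| = (-4)·(-4 − 4) = 32
Sum: (-7) + (18) + (32) = 43

43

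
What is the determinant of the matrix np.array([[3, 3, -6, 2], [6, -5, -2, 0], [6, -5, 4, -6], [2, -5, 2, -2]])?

Expand along row 2 (it has 1 zero):
  − (6) · M_21   where M_21 = det([3 -6 2; -5 4 -6; -5 2 -2]) = -88
  + (-5) · M_22   where M_22 = det([3 -6 2; 6 4 -6; 2 2 -2]) = 20
  − (-2) · M_23   where M_23 = det([3 3 2; 6 -5 -6; 2 -5 -2]) = -100
det = (-1)·(6)·(-88) + (+1)·(-5)·(20) + (-1)·(-2)·(-100) = 228

The determinant is 228.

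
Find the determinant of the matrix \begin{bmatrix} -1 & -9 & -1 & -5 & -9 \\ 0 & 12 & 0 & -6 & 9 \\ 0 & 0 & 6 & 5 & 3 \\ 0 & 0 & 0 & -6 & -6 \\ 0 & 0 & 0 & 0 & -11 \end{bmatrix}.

-4752

The matrix is upper triangular, so the determinant is the product of the diagonal entries:
det = (-1) · (12) · (6) · (-6) · (-11) = -4752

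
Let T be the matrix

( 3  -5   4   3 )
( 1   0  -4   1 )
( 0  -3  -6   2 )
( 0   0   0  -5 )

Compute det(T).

Expand along row 4 (it has 3 zeros):
  + (-5) · M_44   where M_44 = det([3 -5 4; 1 0 -4; 0 -3 -6]) = -78
det = (+1)·(-5)·(-78) = 390

det(T) = 390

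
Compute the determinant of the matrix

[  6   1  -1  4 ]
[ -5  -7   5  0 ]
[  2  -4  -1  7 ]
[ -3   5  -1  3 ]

The determinant is 1333.

Expand along row 2 (it has 1 zero):
  − (-5) · M_21   where M_21 = det([1 -1 4; -4 -1 7; 5 -1 3]) = -7
  + (-7) · M_22   where M_22 = det([6 -1 4; 2 -1 7; -3 -1 3]) = 31
  − (5) · M_23   where M_23 = det([6 1 4; 2 -4 7; -3 5 3]) = -317
det = (-1)·(-5)·(-7) + (+1)·(-7)·(31) + (-1)·(5)·(-317) = 1333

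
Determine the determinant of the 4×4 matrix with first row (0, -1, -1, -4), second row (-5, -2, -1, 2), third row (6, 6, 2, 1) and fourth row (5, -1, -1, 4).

The determinant is 197.

Expand along row 1 (it has 1 zero):
  − (-1) · M_12   where M_12 = det([-5 -1 2; 6 2 1; 5 -1 4]) = -58
  + (-1) · M_13   where M_13 = det([-5 -2 2; 6 6 1; 5 -1 4]) = -159
  − (-4) · M_14   where M_14 = det([-5 -2 -1; 6 6 2; 5 -1 -1]) = 24
det = (-1)·(-1)·(-58) + (+1)·(-1)·(-159) + (-1)·(-4)·(24) = 197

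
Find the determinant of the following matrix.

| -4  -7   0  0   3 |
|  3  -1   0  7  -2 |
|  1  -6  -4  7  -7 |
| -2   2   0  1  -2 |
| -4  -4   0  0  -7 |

Expand along column 3 (it has 4 zeros):
  + (-4) · M_33   where M_33 = det([-4 -7 0 3; 3 -1 7 -2; -2 2 1 -2; -4 -4 0 -7]) = -1493
det = (+1)·(-4)·(-1493) = 5972

5972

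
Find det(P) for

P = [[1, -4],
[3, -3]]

det(P) = 1·(-3) − (-4)·3 = -3 − (-12) = 9

9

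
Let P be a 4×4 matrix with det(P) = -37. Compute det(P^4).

1874161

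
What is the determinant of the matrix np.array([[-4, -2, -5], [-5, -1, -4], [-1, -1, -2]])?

0

Expand along column 1:
  + (-4) · |-1 -4; -1 -2| = (-4)·(2 − 4) = 8
  − (-5) · |-2 -5; -1 -2| = −(-5)·(4 − 5) = -5
  + (-1) · |-2 -5; -1 -4| = (-1)·(8 − 5) = -3
Sum: (8) + (-5) + (-3) = 0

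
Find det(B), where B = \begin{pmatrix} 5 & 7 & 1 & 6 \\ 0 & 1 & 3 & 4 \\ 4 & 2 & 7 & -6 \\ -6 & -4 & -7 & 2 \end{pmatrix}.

The determinant is -372.

Expand along row 2 (it has 1 zero):
  + (1) · M_22   where M_22 = det([5 1 6; 4 7 -6; -6 -7 2]) = -28
  − (3) · M_23   where M_23 = det([5 7 6; 4 2 -6; -6 -4 2]) = 72
  + (4) · M_24   where M_24 = det([5 7 1; 4 2 7; -6 -4 -7]) = -32
det = (+1)·(1)·(-28) + (-1)·(3)·(72) + (+1)·(4)·(-32) = -372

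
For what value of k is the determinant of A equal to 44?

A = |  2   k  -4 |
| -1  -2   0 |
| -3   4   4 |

5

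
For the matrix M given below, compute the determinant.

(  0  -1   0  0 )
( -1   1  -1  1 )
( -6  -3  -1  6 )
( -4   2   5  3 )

det(M) = 5

Expand along row 1 (it has 3 zeros):
  − (-1) · M_12   where M_12 = det([-1 -1 1; -6 -1 6; -4 5 3]) = 5
det = (-1)·(-1)·(5) = 5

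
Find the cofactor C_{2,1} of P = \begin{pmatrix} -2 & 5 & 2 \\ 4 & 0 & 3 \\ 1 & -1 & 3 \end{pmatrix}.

The cofactor is -17.

Delete row 2 and column 1; the remaining 2×2 submatrix is [5 2; -1 3].
Its determinant is 5·3 − 2·(-1) = 17.
The cofactor carries sign (−1)^(2+1) = −1, so C_{2,1} = −(17) = -17.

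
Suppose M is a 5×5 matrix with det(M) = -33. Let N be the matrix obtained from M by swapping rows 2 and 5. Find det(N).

det(N) = 33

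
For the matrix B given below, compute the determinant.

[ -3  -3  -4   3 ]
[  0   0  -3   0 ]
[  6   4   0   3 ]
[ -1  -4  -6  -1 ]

-279

Expand along row 2 (it has 3 zeros):
  − (-3) · M_23   where M_23 = det([-3 -3 3; 6 4 3; -1 -4 -1]) = -93
det = (-1)·(-3)·(-93) = -279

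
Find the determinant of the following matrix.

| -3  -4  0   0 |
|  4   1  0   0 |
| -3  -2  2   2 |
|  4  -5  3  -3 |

The matrix is block lower-triangular with a 2×2 block and a 2×2 block on the diagonal, so its determinant equals the product of the determinants of the diagonal blocks.
det of the 2×2 block = 13
det of the 2×2 block = -12
det = (13)·(-12) = -156

-156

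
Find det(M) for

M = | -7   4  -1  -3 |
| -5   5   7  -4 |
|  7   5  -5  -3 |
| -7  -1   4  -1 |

det(M) = -723

Expand along row 1:
  + (-7) · M_11   where M_11 = det([5 7 -4; 5 -5 -3; -1 4 -1]) = 81
  − (4) · M_12   where M_12 = det([-5 7 -4; 7 -5 -3; -7 4 -1]) = 139
  + (-1) · M_13   where M_13 = det([-5 5 -4; 7 5 -3; -7 -1 -1]) = 68
  − (-3) · M_14   where M_14 = det([-5 5 7; 7 5 -5; -7 -1 4]) = 156
det = (+1)·(-7)·(81) + (-1)·(4)·(139) + (+1)·(-1)·(68) + (-1)·(-3)·(156) = -723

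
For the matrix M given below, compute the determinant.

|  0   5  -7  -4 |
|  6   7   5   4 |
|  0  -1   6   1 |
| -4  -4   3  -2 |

|M| = -122

Expand along column 1 (it has 2 zeros):
  − (6) · M_21   where M_21 = det([5 -7 -4; -1 6 1; -4 3 -2]) = -117
  − (-4) · M_41   where M_41 = det([5 -7 -4; 7 5 4; -1 6 1]) = -206
det = (-1)·(6)·(-117) + (-1)·(-4)·(-206) = -122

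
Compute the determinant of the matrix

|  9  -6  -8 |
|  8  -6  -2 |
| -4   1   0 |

98

Expand along row 3:
  + (-4) · |-6 -8; -6 -2| = (-4)·(12 − 48) = 144
  − 1 · |9 -8; 8 -2| = −1·(-18 − (-64)) = -46
Sum: (144) + (-46) = 98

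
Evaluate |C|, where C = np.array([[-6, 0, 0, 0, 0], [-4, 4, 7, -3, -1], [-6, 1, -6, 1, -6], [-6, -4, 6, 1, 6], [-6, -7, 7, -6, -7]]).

-9972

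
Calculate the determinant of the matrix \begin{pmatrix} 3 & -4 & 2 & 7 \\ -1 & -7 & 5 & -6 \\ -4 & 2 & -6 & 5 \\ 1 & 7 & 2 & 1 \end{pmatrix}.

The determinant is 2065.

Expand along row 1:
  + (3) · M_11   where M_11 = det([-7 5 -6; 2 -6 5; 7 2 1]) = 1
  − (-4) · M_12   where M_12 = det([-1 5 -6; -4 -6 5; 1 2 1]) = 73
  + (2) · M_13   where M_13 = det([-1 -7 -6; -4 2 5; 1 7 1]) = 150
  − (7) · M_14   where M_14 = det([-1 -7 5; -4 2 -6; 1 7 2]) = -210
det = (+1)·(3)·(1) + (-1)·(-4)·(73) + (+1)·(2)·(150) + (-1)·(7)·(-210) = 2065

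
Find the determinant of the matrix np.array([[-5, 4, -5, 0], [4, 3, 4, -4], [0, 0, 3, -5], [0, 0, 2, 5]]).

-775

The matrix is block upper-triangular with a 2×2 block and a 2×2 block on the diagonal, so its determinant equals the product of the determinants of the diagonal blocks.
det of the 2×2 block = -31
det of the 2×2 block = 25
det = (-31)·(25) = -775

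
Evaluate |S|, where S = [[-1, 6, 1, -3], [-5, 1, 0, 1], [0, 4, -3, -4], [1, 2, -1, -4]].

Expand along row 2 (it has 1 zero):
  − (-5) · M_21   where M_21 = det([6 1 -3; 4 -3 -4; 2 -1 -4]) = 50
  + (1) · M_22   where M_22 = det([-1 1 -3; 0 -3 -4; 1 -1 -4]) = -21
  + (1) · M_24   where M_24 = det([-1 6 1; 0 4 -3; 1 2 -1]) = -24
det = (-1)·(-5)·(50) + (+1)·(1)·(-21) + (+1)·(1)·(-24) = 205

det(S) = 205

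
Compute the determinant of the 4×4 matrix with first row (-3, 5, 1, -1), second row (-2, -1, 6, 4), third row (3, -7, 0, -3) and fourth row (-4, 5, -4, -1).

-563

Expand along row 3 (it has 1 zero):
  + (3) · M_31   where M_31 = det([5 1 -1; -1 6 4; 5 -4 -1]) = 95
  − (-7) · M_32   where M_32 = det([-3 1 -1; -2 6 4; -4 -4 -1]) = -80
  − (-3) · M_34   where M_34 = det([-3 5 1; -2 -1 6; -4 5 -4]) = -96
det = (+1)·(3)·(95) + (-1)·(-7)·(-80) + (-1)·(-3)·(-96) = -563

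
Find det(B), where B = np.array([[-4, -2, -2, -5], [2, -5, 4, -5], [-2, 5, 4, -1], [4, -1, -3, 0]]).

det(B) = -1176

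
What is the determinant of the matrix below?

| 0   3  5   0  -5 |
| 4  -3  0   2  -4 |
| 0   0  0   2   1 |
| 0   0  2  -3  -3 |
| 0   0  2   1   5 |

288

The matrix is block upper-triangular with a 2×2 block and a 3×3 block on the diagonal, so its determinant equals the product of the determinants of the diagonal blocks.
det of the 2×2 block = -12
det of the 3×3 block = -24
det = (-12)·(-24) = 288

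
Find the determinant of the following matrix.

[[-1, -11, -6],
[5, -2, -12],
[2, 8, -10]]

The determinant is -666.

Expand along column 1:
  + (-1) · |-2 -12; 8 -10| = (-1)·(20 − (-96)) = -116
  − 5 · |-11 -6; 8 -10| = −5·(110 − (-48)) = -790
  + 2 · |-11 -6; -2 -12| = 2·(132 − 12) = 240
Sum: (-116) + (-790) + (240) = -666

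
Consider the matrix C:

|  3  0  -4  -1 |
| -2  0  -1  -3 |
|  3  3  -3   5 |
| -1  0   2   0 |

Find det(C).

Expand along column 2 (it has 3 zeros):
  − (3) · M_32   where M_32 = det([3 -4 -1; -2 -1 -3; -1 2 0]) = 11
det = (-1)·(3)·(11) = -33

The determinant is -33.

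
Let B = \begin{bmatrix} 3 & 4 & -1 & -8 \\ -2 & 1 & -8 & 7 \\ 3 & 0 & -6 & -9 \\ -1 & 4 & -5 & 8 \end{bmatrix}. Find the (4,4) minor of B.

-159

Delete row 4 and column 4; the remaining 3×3 submatrix is [3 4 -1; -2 1 -8; 3 0 -6].
Its determinant is -159.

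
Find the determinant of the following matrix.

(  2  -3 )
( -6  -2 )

-22

det = 2·(-2) − (-3)·(-6) = -4 − 18 = -22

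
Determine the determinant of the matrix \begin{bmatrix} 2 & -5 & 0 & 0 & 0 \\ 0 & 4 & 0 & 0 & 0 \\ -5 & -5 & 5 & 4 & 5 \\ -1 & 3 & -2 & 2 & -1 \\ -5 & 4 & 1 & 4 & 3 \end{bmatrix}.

160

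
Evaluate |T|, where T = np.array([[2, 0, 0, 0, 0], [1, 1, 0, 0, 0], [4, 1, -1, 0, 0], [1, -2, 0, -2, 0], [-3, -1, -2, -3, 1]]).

4

T is lower triangular, so det(T) is the product of the diagonal entries:
det = (2) · (1) · (-1) · (-2) · (1) = 4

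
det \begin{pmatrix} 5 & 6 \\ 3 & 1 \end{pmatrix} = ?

-13

det = 5·1 − 6·3 = 5 − 18 = -13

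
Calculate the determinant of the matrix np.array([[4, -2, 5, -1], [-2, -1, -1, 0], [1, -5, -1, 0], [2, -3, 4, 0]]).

Expand along column 4 (it has 3 zeros):
  − (-1) · M_14   where M_14 = det([-2 -1 -1; 1 -5 -1; 2 -3 4]) = 45
det = (-1)·(-1)·(45) = 45

45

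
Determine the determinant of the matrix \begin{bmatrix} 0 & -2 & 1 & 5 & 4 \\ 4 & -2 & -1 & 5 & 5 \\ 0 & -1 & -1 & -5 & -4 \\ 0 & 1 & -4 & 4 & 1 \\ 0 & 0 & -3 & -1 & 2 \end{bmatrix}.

Expand along column 1 (it has 4 zeros):
  − (4) · M_21   where M_21 = det([-2 1 5 4; -1 -1 -5 -4; 1 -4 4 1; 0 -3 -1 2]) = 294
det = (-1)·(4)·(294) = -1176

-1176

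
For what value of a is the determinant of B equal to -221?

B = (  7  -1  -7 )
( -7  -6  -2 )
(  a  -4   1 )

a = -2

Expanding along the column containing a, det(B) is linear in a: det(B) = (-40)·a + (-301).
Set (-40)·a + (-301) = -221  ⇒  (-40)·a = 80  ⇒  a = -2.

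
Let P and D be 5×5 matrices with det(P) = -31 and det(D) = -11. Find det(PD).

det(PD) = det(P)·det(D) = (-31)·(-11) = 341

det(PD) = 341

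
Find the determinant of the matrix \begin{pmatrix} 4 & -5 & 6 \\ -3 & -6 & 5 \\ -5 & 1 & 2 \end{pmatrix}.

Expand along row 1:
  + 4 · |-6 5; 1 2| = 4·(-12 − 5) = -68
  − (-5) · |-3 5; -5 2| = −(-5)·(-6 − (-25)) = 95
  + 6 · |-3 -6; -5 1| = 6·(-3 − 30) = -198
Sum: (-68) + (95) + (-198) = -171

-171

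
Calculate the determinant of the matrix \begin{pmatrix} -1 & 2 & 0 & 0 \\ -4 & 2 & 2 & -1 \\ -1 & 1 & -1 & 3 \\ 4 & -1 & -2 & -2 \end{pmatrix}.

Expand along row 1 (it has 2 zeros):
  + (-1) · M_11   where M_11 = det([2 2 -1; 1 -1 3; -1 -2 -2]) = 17
  − (2) · M_12   where M_12 = det([-4 2 -1; -1 -1 3; 4 -2 -2]) = -18
det = (+1)·(-1)·(17) + (-1)·(2)·(-18) = 19

19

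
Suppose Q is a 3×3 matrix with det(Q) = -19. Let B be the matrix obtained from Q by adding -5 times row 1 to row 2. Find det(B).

Adding a multiple of one row to another leaves the determinant unchanged.
det(B) = (1)·(-19) = -19

-19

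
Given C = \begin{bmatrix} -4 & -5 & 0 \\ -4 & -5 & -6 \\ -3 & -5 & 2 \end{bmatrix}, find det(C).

det(C) = 30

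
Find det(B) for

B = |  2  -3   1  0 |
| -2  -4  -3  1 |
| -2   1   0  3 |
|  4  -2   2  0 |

-56

Expand along column 4 (it has 2 zeros):
  + (1) · M_24   where M_24 = det([2 -3 1; -2 1 0; 4 -2 2]) = -8
  − (3) · M_34   where M_34 = det([2 -3 1; -2 -4 -3; 4 -2 2]) = 16
det = (+1)·(1)·(-8) + (-1)·(3)·(16) = -56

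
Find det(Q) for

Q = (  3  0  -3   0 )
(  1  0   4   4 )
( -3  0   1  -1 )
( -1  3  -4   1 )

27

Expand along column 2 (it has 3 zeros):
  + (3) · M_42   where M_42 = det([3 -3 0; 1 4 4; -3 1 -1]) = 9
det = (+1)·(3)·(9) = 27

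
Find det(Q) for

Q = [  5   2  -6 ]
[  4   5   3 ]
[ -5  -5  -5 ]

Expand along row 1:
  + 5 · |5 3; -5 -5| = 5·(-25 − (-15)) = -50
  − 2 · |4 3; -5 -5| = −2·(-20 − (-15)) = 10
  + (-6) · |4 5; -5 -5| = (-6)·(-20 − (-25)) = -30
Sum: (-50) + (10) + (-30) = -70

-70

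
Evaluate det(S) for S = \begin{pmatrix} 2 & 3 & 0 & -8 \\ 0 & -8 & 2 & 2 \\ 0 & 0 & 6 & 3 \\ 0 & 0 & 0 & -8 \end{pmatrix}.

768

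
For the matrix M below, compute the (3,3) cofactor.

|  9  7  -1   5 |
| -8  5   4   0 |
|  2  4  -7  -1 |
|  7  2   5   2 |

The cofactor is -53.

Delete row 3 and column 3; the remaining 3×3 submatrix is [9 7 5; -8 5 0; 7 2 2].
Its determinant is -53.
The cofactor carries sign (−1)^(3+3) = +1, so C_{3,3} = +(-53) = -53.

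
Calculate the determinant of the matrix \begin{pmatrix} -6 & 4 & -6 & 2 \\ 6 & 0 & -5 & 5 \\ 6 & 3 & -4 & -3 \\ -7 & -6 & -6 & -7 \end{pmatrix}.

Expand along row 2 (it has 1 zero):
  − (6) · M_21   where M_21 = det([4 -6 2; 3 -4 -3; -6 -6 -7]) = -278
  − (-5) · M_23   where M_23 = det([-6 4 2; 6 3 -3; -7 -6 -7]) = 456
  + (5) · M_24   where M_24 = det([-6 4 -6; 6 3 -4; -7 -6 -6]) = 598
det = (-1)·(6)·(-278) + (-1)·(-5)·(456) + (+1)·(5)·(598) = 6938

6938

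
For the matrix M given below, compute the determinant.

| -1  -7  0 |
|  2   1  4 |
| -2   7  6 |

162

Expand along row 1:
  + (-1) · |1 4; 7 6| = (-1)·(6 − 28) = 22
  − (-7) · |2 4; -2 6| = −(-7)·(12 − (-8)) = 140
Sum: (22) + (140) = 162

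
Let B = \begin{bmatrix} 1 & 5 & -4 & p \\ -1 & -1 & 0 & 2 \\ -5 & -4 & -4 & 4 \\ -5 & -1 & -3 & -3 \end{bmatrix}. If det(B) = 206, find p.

p = 0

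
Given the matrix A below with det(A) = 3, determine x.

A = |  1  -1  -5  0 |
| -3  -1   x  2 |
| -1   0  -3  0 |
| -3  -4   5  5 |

Expanding along the column containing x, det(A) is linear in x: det(A) = (5)·x + (-7).
Set (5)·x + (-7) = 3  ⇒  (5)·x = 10  ⇒  x = 2.

x = 2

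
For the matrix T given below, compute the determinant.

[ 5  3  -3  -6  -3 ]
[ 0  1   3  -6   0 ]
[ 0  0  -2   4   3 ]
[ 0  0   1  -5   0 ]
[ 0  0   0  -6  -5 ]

-240

T is block upper-triangular with a 2×2 block and a 3×3 block on the diagonal, so its determinant equals the product of the determinants of the diagonal blocks.
det of the 2×2 block = 5
det of the 3×3 block = -48
det = (5)·(-48) = -240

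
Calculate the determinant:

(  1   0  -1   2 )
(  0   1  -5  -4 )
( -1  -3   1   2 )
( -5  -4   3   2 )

-116

Expand along row 1 (it has 1 zero):
  + (1) · M_11   where M_11 = det([1 -5 -4; -3 1 2; -4 3 2]) = 26
  + (-1) · M_13   where M_13 = det([0 1 -4; -1 -3 2; -5 -4 2]) = 36
  − (2) · M_14   where M_14 = det([0 1 -5; -1 -3 1; -5 -4 3]) = 53
det = (+1)·(1)·(26) + (+1)·(-1)·(36) + (-1)·(2)·(53) = -116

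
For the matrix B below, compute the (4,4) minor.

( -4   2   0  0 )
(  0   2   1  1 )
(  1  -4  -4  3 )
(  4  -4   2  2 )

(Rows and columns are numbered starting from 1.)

The minor is 18.

Delete row 4 and column 4; the remaining 3×3 submatrix is [-4 2 0; 0 2 1; 1 -4 -4].
Its determinant is 18.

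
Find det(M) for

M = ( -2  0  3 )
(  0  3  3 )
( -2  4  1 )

Expand along row 1:
  + (-2) · |3 3; 4 1| = (-2)·(3 − 12) = 18
  + 3 · |0 3; -2 4| = 3·(0 − (-6)) = 18
Sum: (18) + (18) = 36

36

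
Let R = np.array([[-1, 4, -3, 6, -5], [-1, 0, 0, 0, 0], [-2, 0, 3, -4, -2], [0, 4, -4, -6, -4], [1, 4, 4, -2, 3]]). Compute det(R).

The determinant is -2032.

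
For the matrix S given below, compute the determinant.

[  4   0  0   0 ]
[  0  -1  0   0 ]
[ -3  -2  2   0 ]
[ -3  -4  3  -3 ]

S is lower triangular, so det(S) is the product of the diagonal entries:
det = (4) · (-1) · (2) · (-3) = 24

The determinant is 24.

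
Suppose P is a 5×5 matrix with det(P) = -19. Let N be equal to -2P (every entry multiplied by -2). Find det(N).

For a 5×5 matrix, det(-2P) = (-2)^5·det(P) = -32·det(P).
det(N) = (-32)·(-19) = 608

608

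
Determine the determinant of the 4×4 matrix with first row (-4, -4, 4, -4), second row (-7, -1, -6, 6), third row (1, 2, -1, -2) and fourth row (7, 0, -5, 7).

844

Expand along row 4 (it has 1 zero):
  − (7) · M_41   where M_41 = det([-4 4 -4; -1 -6 6; 2 -1 -2]) = -84
  − (-5) · M_43   where M_43 = det([-4 -4 -4; -7 -1 6; 1 2 -2]) = 124
  + (7) · M_44   where M_44 = det([-4 -4 4; -7 -1 -6; 1 2 -1]) = -52
det = (-1)·(7)·(-84) + (-1)·(-5)·(124) + (+1)·(7)·(-52) = 844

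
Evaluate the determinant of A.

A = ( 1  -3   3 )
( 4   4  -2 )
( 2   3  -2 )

Expand along row 1:
  + 1 · |4 -2; 3 -2| = 1·(-8 − (-6)) = -2
  − (-3) · |4 -2; 2 -2| = −(-3)·(-8 − (-4)) = -12
  + 3 · |4 4; 2 3| = 3·(12 − 8) = 12
Sum: (-2) + (-12) + (12) = -2

|A| = -2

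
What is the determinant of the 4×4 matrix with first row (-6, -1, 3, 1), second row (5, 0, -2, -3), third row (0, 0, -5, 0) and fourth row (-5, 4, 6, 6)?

Expand along row 3 (it has 3 zeros):
  + (-5) · M_33   where M_33 = det([-6 -1 1; 5 0 -3; -5 4 6]) = -37
det = (+1)·(-5)·(-37) = 185

The determinant is 185.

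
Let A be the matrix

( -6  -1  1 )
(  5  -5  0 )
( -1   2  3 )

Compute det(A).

Expand along row 2:
  − 5 · |-1 1; 2 3| = −5·(-3 − 2) = 25
  + (-5) · |-6 1; -1 3| = (-5)·(-18 − (-1)) = 85
Sum: (25) + (85) = 110

det(A) = 110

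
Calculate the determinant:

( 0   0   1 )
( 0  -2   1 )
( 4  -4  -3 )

8

Expand along row 1:
  + 1 · |0 -2; 4 -4| = 1·(0 − (-8)) = 8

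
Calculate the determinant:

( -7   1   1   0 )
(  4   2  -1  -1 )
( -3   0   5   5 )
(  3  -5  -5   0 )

Expand along column 4 (it has 2 zeros):
  + (-1) · M_24   where M_24 = det([-7 1 1; -3 0 5; 3 -5 -5]) = -160
  − (5) · M_34   where M_34 = det([-7 1 1; 4 2 -1; 3 -5 -5]) = 96
det = (+1)·(-1)·(-160) + (-1)·(5)·(96) = -320

-320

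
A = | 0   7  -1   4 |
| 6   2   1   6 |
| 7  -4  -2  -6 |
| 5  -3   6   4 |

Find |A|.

Expand along row 1 (it has 1 zero):
  − (7) · M_12   where M_12 = det([6 1 6; 7 -2 -6; 5 6 4]) = 422
  + (-1) · M_13   where M_13 = det([6 2 6; 7 -4 -6; 5 -3 4]) = -326
  − (4) · M_14   where M_14 = det([6 2 1; 7 -4 -2; 5 -3 6]) = -285
det = (-1)·(7)·(422) + (+1)·(-1)·(-326) + (-1)·(4)·(-285) = -1488

-1488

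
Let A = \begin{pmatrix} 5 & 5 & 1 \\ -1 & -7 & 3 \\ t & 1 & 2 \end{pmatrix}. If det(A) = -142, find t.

Expanding along the column containing t, det(A) is linear in t: det(A) = (22)·t + (-76).
Set (22)·t + (-76) = -142  ⇒  (22)·t = -66  ⇒  t = -3.

-3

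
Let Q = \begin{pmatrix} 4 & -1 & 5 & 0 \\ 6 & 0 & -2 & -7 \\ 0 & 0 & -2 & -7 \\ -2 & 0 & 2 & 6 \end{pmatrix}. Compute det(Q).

Expand along column 2 (it has 3 zeros):
  − (-1) · M_12   where M_12 = det([6 -2 -7; 0 -2 -7; -2 2 6]) = 12
det = (-1)·(-1)·(12) = 12

12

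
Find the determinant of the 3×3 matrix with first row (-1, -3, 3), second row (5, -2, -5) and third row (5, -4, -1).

48

Expand along column 1:
  + (-1) · |-2 -5; -4 -1| = (-1)·(2 − 20) = 18
  − 5 · |-3 3; -4 -1| = −5·(3 − (-12)) = -75
  + 5 · |-3 3; -2 -5| = 5·(15 − (-6)) = 105
Sum: (18) + (-75) + (105) = 48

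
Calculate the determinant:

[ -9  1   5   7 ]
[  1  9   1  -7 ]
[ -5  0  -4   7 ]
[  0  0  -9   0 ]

Expand along row 4 (it has 3 zeros):
  − (-9) · M_43   where M_43 = det([-9 1 7; 1 9 -7; -5 0 7]) = -224
det = (-1)·(-9)·(-224) = -2016

-2016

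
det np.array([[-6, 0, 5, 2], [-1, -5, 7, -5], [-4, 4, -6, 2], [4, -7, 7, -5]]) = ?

-318

Expand along row 1 (it has 1 zero):
  + (-6) · M_11   where M_11 = det([-5 7 -5; 4 -6 2; -7 7 -5]) = 32
  + (5) · M_13   where M_13 = det([-1 -5 -5; -4 4 2; 4 -7 -5]) = 6
  − (2) · M_14   where M_14 = det([-1 -5 7; -4 4 -6; 4 -7 7]) = 78
det = (+1)·(-6)·(32) + (+1)·(5)·(6) + (-1)·(2)·(78) = -318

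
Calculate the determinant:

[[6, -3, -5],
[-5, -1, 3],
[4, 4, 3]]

-91

Expand along row 1:
  + 6 · |-1 3; 4 3| = 6·(-3 − 12) = -90
  − (-3) · |-5 3; 4 3| = −(-3)·(-15 − 12) = -81
  + (-5) · |-5 -1; 4 4| = (-5)·(-20 − (-4)) = 80
Sum: (-90) + (-81) + (80) = -91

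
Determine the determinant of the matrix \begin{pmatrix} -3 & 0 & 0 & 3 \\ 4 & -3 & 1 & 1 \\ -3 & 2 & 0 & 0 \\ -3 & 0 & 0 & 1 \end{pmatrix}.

Expand along column 3 (it has 3 zeros):
  − (1) · M_23   where M_23 = det([-3 0 3; -3 2 0; -3 0 1]) = 12
det = (-1)·(1)·(12) = -12

-12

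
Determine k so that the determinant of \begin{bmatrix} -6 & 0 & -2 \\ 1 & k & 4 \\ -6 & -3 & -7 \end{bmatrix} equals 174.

Expanding along the row containing k, det(M) is linear in k: det(M) = (30)·k + (-66).
Set (30)·k + (-66) = 174  ⇒  (30)·k = 240  ⇒  k = 8.

k = 8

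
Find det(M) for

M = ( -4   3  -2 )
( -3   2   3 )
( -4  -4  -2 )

-126

Expand along column 1:
  + (-4) · |2 3; -4 -2| = (-4)·(-4 − (-12)) = -32
  − (-3) · |3 -2; -4 -2| = −(-3)·(-6 − 8) = -42
  + (-4) · |3 -2; 2 3| = (-4)·(9 − (-4)) = -52
Sum: (-32) + (-42) + (-52) = -126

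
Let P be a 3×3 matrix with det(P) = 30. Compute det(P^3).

27000

det(P^3) = (det P)^3 = (30)^3 = 27000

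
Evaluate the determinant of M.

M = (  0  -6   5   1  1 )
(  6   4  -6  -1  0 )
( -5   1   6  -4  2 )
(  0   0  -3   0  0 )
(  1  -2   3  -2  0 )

Expand along row 4 (it has 4 zeros):
  − (-3) · M_43   where M_43 = det([0 -6 1 1; 6 4 -1 0; -5 1 -4 2; 1 -2 -2 0]) = 289
det = (-1)·(-3)·(289) = 867

867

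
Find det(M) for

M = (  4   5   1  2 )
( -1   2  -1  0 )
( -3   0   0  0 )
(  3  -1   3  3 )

Expand along row 3 (it has 3 zeros):
  + (-3) · M_31   where M_31 = det([5 1 2; 2 -1 0; -1 3 3]) = -11
det = (+1)·(-3)·(-11) = 33

33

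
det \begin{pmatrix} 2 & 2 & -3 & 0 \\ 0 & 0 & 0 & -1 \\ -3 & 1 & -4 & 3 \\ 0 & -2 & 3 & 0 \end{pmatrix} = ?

Expand along row 2 (it has 3 zeros):
  + (-1) · M_24   where M_24 = det([2 2 -3; -3 1 -4; 0 -2 3]) = -10
det = (+1)·(-1)·(-10) = 10

The determinant is 10.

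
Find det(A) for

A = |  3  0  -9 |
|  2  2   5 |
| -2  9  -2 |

det(A) = -345

Expand along column 2:
  + 2 · |3 -9; -2 -2| = 2·(-6 − 18) = -48
  − 9 · |3 -9; 2 5| = −9·(15 − (-18)) = -297
Sum: (-48) + (-297) = -345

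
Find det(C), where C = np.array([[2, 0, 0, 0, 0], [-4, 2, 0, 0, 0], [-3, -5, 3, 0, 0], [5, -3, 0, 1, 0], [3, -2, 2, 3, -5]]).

C is lower triangular, so det(C) is the product of the diagonal entries:
det = (2) · (2) · (3) · (1) · (-5) = -60

-60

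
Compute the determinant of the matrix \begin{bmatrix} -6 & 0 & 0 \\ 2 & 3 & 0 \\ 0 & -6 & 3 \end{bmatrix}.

The determinant is -54.

The matrix is lower triangular, so the determinant is the product of the diagonal entries:
det = (-6) · (3) · (3) = -54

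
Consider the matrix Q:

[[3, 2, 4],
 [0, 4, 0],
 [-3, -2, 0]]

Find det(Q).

Expand along column 3:
  + 4 · |0 4; -3 -2| = 4·(0 − (-12)) = 48

48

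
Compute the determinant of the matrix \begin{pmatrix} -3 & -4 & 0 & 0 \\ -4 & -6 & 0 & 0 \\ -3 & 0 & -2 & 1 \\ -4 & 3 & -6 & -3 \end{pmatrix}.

The matrix is block lower-triangular with a 2×2 block and a 2×2 block on the diagonal, so its determinant equals the product of the determinants of the diagonal blocks.
det of the 2×2 block = 2
det of the 2×2 block = 12
det = (2)·(12) = 24

24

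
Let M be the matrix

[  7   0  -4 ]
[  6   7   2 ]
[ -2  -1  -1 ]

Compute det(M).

Expand along row 1:
  + 7 · |7 2; -1 -1| = 7·(-7 − (-2)) = -35
  + (-4) · |6 7; -2 -1| = (-4)·(-6 − (-14)) = -32
Sum: (-35) + (-32) = -67

The determinant is -67.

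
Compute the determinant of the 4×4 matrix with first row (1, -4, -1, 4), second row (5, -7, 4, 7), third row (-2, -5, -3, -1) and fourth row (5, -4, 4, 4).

Expand along row 1:
  + (1) · M_11   where M_11 = det([-7 4 7; -5 -3 -1; -4 4 4]) = -72
  − (-4) · M_12   where M_12 = det([5 4 7; -2 -3 -1; 5 4 4]) = 21
  + (-1) · M_13   where M_13 = det([5 -7 7; -2 -5 -1; 5 -4 4]) = 90
  − (4) · M_14   where M_14 = det([5 -7 4; -2 -5 -3; 5 -4 4]) = 21
det = (+1)·(1)·(-72) + (-1)·(-4)·(21) + (+1)·(-1)·(90) + (-1)·(4)·(21) = -162

-162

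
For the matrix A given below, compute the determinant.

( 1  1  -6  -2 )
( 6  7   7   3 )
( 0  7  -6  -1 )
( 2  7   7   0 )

Expand along row 3 (it has 1 zero):
  − (7) · M_32   where M_32 = det([1 -6 -2; 6 7 3; 2 7 0]) = -113
  + (-6) · M_33   where M_33 = det([1 1 -2; 6 7 3; 2 7 0]) = -71
  − (-1) · M_34   where M_34 = det([1 1 -6; 6 7 7; 2 7 7]) = -196
det = (-1)·(7)·(-113) + (+1)·(-6)·(-71) + (-1)·(-1)·(-196) = 1021

|A| = 1021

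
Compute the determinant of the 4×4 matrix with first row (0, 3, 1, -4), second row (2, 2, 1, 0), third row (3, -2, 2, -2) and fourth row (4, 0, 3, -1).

Expand along row 1 (it has 1 zero):
  − (3) · M_12   where M_12 = det([2 1 0; 3 2 -2; 4 3 -1]) = 3
  + (1) · M_13   where M_13 = det([2 2 0; 3 -2 -2; 4 0 -1]) = -6
  − (-4) · M_14   where M_14 = det([2 2 1; 3 -2 2; 4 0 3]) = -6
det = (-1)·(3)·(3) + (+1)·(1)·(-6) + (-1)·(-4)·(-6) = -39

The determinant is -39.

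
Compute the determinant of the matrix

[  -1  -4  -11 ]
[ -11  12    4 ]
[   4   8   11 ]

Expand along row 1:
  + (-1) · |12 4; 8 11| = (-1)·(132 − 32) = -100
  − (-4) · |-11 4; 4 11| = −(-4)·(-121 − 16) = -548
  + (-11) · |-11 12; 4 8| = (-11)·(-88 − 48) = 1496
Sum: (-100) + (-548) + (1496) = 848

848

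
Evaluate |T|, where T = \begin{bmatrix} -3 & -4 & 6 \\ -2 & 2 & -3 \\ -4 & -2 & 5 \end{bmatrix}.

-28

Expand along column 1:
  + (-3) · |2 -3; -2 5| = (-3)·(10 − 6) = -12
  − (-2) · |-4 6; -2 5| = −(-2)·(-20 − (-12)) = -16
  + (-4) · |-4 6; 2 -3| = (-4)·(12 − 12) = 0
Sum: (-12) + (-16) + (0) = -28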